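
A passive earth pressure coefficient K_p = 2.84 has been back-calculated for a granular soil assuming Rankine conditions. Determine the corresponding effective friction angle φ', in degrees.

K_p = (1+sin φ)/(1−sin φ) ⇒ sin φ = (K_p − 1)/(K_p + 1) = 0.4792.
φ = arcsin(0.4792) = 28.63°.

28.6°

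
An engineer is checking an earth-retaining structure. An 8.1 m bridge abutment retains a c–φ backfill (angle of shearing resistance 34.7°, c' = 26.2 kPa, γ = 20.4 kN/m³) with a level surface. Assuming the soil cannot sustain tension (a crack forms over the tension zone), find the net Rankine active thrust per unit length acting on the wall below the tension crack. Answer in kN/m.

K_a = 0.2745; √K_a = 0.5239.
Tension-crack depth z_c = 2c/(γ√K_a) = 2×26.2/(20.4×0.5239) = 4.903 m.
σ_a at base = K_a γ H − 2c√K_a = 0.2745×20.4×8.1 − 2×26.2×0.5239 = 17.90 kPa.
P_a = ½ × 17.90 × (H − z_c) = 0.5×17.90×3.197 = 28.62 kN/m.

28.6 kN/m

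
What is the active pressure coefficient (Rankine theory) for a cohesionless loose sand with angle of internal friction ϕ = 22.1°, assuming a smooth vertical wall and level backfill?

0.453

K_a = tan²(45° − φ/2) = tan²(33.95°) = 0.4533.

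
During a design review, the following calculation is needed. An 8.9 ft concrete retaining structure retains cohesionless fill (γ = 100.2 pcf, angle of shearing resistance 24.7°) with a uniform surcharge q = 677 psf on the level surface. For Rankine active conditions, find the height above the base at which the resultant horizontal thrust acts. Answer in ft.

3.86 ft

K_a = 0.4106.
Triangular part P₁ = ½K_aγH² = 1629 at H/3 = 2.967 ft; rectangular part P₂ = K_a q H = 2474 at H/2 = 4.450 ft.
ȳ = (P₁·2.967 + P₂·4.450)/(P₁+P₂) = 3.861 ft.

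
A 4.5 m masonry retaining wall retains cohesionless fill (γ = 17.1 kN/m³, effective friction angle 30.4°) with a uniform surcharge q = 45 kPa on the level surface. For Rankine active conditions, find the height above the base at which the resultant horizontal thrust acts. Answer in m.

1.90 m

K_a = 0.3280.
Triangular part P₁ = ½K_aγH² = 56.79 at H/3 = 1.500 m; rectangular part P₂ = K_a q H = 66.42 at H/2 = 2.250 m.
ȳ = (P₁·1.500 + P₂·2.250)/(P₁+P₂) = 1.904 m.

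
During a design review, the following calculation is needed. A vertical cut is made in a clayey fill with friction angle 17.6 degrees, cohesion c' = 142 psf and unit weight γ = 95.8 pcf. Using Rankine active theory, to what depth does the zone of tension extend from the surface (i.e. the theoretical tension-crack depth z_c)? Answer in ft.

K_a = tan²(45° − 17.6°/2) = 0.5357; √K_a = 0.7319.
The active pressure is zero where K_a γ z = 2c√K_a, so z_c = 2c/(γ√K_a) = 2×142/(95.8×0.7319) = 4.050 ft.

4.05 ft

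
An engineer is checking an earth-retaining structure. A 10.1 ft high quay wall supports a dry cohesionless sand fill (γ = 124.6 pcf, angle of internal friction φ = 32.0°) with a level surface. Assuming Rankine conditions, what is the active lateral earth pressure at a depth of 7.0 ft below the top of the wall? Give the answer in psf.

K_a = (1 − sin φ)/(1 + sin φ) = 0.3073.
σ_h = K_a γ z = 0.3073 × 124.6 × 7.0 = 268.0 psf.

268 psf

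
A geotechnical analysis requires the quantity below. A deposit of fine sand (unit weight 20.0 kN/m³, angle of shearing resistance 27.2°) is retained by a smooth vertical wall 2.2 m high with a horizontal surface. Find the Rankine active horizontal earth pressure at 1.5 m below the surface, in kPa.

K_a = (1 − sin φ)/(1 + sin φ) = 0.3726.
σ_h = K_a γ z = 0.3726 × 20.0 × 1.5 = 11.18 kPa.

11.2 kPa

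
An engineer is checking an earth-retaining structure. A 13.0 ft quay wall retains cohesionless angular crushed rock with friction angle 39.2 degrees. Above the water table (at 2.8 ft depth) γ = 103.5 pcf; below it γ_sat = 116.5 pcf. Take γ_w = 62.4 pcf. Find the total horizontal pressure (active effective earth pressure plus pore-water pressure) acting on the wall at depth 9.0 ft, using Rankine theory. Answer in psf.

528 psf

K_a = (1 − sin φ)/(1 + sin φ) = 0.2255.
γ' = 116.5 − 62.4 = 54.10 pcf.
Effective vertical stress at 9.0 ft: σ'_v = 103.5×2.8 + 54.10×6.20 = 625.2 psf.
σ'_h = K_a σ'_v = 0.2255 × 625.2 = 141.0 psf; u = γ_w × 6.20 = 386.9 psf.
Total σ_h = 141.0 + 386.9 = 527.8 psf.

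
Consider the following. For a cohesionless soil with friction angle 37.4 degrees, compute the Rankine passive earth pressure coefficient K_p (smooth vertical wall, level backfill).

4.09

K_p = (1 + sin φ)/(1 − sin φ) = tan²(45° + 37.4°/2) = 4.094.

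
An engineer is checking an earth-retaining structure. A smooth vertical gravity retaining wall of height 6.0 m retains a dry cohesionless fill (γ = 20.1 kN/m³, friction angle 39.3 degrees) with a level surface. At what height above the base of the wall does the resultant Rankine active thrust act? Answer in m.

2.00 m

K_a = 0.2245.
The pressure distribution is triangular, so the resultant acts at H/3 above the base = 6.0/3 = 2.000 m.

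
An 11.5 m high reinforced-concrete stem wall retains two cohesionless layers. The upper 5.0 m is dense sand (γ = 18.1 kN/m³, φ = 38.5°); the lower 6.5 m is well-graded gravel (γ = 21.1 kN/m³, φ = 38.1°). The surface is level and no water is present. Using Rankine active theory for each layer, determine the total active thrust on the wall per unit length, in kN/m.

K_a1 = tan²(45°−38.5°/2) = 0.2327; K_a2 = tan²(45°−38.1°/2) = 0.2368.
Layer 1: σ at base = K_a1 γ₁ h₁ = 21.06 kPa; P₁ = ½×21.06×5.0 = 52.64.
Layer 2: σ_v at top = γ₁h₁ = 90.50; σ_h top = K_a2×90.50 = 21.43; σ_h base = K_a2×(90.50+21.1×6.5) = 53.91.
P₂ = ½(21.43+53.91)×6.5 = 244.9. Total P_a = 52.64+244.9 = 297.5 kN/m.

298 kN/m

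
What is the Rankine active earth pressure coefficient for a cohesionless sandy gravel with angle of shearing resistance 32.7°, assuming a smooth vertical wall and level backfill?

0.298

K_a = tan²(45° − φ/2) = tan²(28.65°) = 0.2985.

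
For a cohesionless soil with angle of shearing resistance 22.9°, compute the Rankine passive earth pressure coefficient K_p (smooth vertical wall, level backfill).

K_p = (1 + sin φ)/(1 − sin φ) = tan²(45° + 22.9°/2) = 2.274.

2.27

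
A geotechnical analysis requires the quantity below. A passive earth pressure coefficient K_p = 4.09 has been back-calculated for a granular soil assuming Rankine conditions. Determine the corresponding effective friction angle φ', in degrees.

37.4°

K_p = (1+sin φ)/(1−sin φ) ⇒ sin φ = (K_p − 1)/(K_p + 1) = 0.6071.
φ = arcsin(0.6071) = 37.38°.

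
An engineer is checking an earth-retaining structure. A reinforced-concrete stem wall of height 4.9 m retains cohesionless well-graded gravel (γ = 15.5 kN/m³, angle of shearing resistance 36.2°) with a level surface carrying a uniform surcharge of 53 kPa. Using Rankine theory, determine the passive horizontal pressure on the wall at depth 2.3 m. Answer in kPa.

K_p = (1 + sin φ)/(1 − sin φ) = 3.885.
σ_v = γz + q = 15.5 × 2.3 + 53 = 88.65 kPa.
σ_h = K_p σ_v = 3.885 × 88.65 = 344.4 kPa.

344 kPa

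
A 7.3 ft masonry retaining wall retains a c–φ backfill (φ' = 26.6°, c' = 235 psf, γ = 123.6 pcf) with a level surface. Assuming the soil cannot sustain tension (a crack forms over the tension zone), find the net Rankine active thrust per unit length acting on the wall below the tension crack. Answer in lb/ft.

K_a = 0.3814; √K_a = 0.6176.
Tension-crack depth z_c = 2c/(γ√K_a) = 2×235/(123.6×0.6176) = 6.157 ft.
σ_a at base = K_a γ H − 2c√K_a = 0.3814×123.6×7.3 − 2×235×0.6176 = 53.89 psf.
P_a = ½ × 53.89 × (H − z_c) = 0.5×53.89×1.143 = 30.80 lb/ft.

30.8 lb/ft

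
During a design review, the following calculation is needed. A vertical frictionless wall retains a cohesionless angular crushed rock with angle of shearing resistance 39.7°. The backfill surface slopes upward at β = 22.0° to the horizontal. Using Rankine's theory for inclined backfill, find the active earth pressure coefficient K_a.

0.263

K_a = cos β · (cos β − √(cos²β − cos²φ)) / (cos β + √(cos²β − cos²φ)).
cos β = 0.9272, cos φ = 0.7694, √(cos²β − cos²φ) = 0.5174.
K_a = 0.9272 × (0.9272 − 0.5174)/(0.9272 + 0.5174) = 0.2630.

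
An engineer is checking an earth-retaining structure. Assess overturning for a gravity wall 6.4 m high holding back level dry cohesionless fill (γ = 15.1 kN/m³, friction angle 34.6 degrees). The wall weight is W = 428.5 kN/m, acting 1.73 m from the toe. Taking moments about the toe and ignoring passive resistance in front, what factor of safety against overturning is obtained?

K_a = tan²(45° − 34.6°/2) = 0.2756.
P_a = ½K_aγH² = 0.5×0.2756×15.1×6.4² = 85.24 kN/m, acting at H/3 = 2.133 m above the base.
Overturning moment M_o = P_a × H/3 = 85.24 × 2.133 = 181.8.
Resisting moment M_r = W × 1.73 = 428.5 × 1.73 = 741.3.
FS_overturning = M_r/M_o = 741.3/181.8 = 4.077.

4.08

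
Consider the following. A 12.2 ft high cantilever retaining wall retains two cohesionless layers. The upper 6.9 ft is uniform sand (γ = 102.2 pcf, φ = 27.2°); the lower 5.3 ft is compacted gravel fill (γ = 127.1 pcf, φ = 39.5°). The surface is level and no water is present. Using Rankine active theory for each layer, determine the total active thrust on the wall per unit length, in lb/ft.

2130 lb/ft

K_a1 = tan²(45°−27.2°/2) = 0.3726; K_a2 = tan²(45°−39.5°/2) = 0.2224.
Layer 1: σ at base = K_a1 γ₁ h₁ = 262.7 psf; P₁ = ½×262.7×6.9 = 906.5.
Layer 2: σ_v at top = γ₁h₁ = 705.2; σ_h top = K_a2×705.2 = 156.9; σ_h base = K_a2×(705.2+127.1×5.3) = 306.7.
P₂ = ½(156.9+306.7)×5.3 = 1228. Total P_a = 906.5+1228 = 2135 lb/ft.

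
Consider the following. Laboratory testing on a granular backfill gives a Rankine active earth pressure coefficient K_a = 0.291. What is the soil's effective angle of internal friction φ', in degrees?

K_a = tan²(45° − φ/2) ⇒ 45° − φ/2 = arctan(√0.291) = 28.34°.
φ = 2(45° − 28.34°) = 33.31°.

33.3°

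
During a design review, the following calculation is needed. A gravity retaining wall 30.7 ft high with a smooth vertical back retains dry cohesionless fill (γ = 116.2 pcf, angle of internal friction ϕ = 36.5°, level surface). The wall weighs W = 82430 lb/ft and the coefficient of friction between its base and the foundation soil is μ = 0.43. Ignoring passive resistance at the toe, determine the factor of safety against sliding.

2.55

K_a = tan²(45° − 36.5°/2) = 0.2541.
P_a = ½K_aγH² = 0.5×0.2541×116.2×30.7² = 13910 lb/ft, acting at H/3 = 10.23 ft above the base.
FS_sliding = μW / P_a = 0.43×82430 / 13910 = 2.548.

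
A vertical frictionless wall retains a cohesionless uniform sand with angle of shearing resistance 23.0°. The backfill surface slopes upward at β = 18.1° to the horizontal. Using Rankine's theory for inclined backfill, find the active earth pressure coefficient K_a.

0.571

K_a = cos β · (cos β − √(cos²β − cos²φ)) / (cos β + √(cos²β − cos²φ)).
cos β = 0.9505, cos φ = 0.9205, √(cos²β − cos²φ) = 0.2370.
K_a = 0.9505 × (0.9505 − 0.2370)/(0.9505 + 0.2370) = 0.5712.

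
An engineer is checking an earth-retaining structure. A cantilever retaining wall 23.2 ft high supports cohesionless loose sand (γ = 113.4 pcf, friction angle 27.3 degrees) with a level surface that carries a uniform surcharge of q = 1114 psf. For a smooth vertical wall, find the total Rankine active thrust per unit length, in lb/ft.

20900 lb/ft

K_a = tan²(45° − φ/2) = 0.3711.
Soil triangle: ½ K_a γ H² = 0.5×0.3711×113.4×23.2² = 11330 lb/ft.
Surcharge rectangle: K_a q H = 0.3711×1114×23.2 = 9592 lb/ft.
Total = 11330 + 9592 = 20920 lb/ft.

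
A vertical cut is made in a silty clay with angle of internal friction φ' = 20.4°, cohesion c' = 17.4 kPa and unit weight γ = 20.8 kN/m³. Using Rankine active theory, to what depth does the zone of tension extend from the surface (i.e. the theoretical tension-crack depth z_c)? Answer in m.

K_a = tan²(45° − 20.4°/2) = 0.4831; √K_a = 0.6950.
The active pressure is zero where K_a γ z = 2c√K_a, so z_c = 2c/(γ√K_a) = 2×17.4/(20.8×0.6950) = 2.407 m.

2.41 m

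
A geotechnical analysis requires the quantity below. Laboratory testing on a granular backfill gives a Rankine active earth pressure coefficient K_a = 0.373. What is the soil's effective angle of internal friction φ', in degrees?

27.2°

K_a = tan²(45° − φ/2) ⇒ 45° − φ/2 = arctan(√0.373) = 31.41°.
φ = 2(45° − 31.41°) = 27.17°.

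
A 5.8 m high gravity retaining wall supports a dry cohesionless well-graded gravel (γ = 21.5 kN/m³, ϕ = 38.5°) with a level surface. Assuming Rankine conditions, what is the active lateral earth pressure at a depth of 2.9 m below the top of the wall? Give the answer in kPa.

14.5 kPa

K_a = (1 − sin φ)/(1 + sin φ) = 0.2327.
σ_h = K_a γ z = 0.2327 × 21.5 × 2.9 = 14.51 kPa.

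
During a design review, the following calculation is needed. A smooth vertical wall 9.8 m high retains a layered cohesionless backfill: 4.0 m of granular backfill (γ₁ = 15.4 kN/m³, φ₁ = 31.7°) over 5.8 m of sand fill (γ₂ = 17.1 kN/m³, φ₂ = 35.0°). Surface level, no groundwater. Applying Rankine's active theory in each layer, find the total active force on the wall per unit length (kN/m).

213 kN/m

K_a1 = tan²(45°−31.7°/2) = 0.3111; K_a2 = tan²(45°−35.0°/2) = 0.2710.
Layer 1: σ at base = K_a1 γ₁ h₁ = 19.16 kPa; P₁ = ½×19.16×4.0 = 38.32.
Layer 2: σ_v at top = γ₁h₁ = 61.60; σ_h top = K_a2×61.60 = 16.69; σ_h base = K_a2×(61.60+17.1×5.8) = 43.57.
P₂ = ½(16.69+43.57)×5.8 = 174.8. Total P_a = 38.32+174.8 = 213.1 kN/m.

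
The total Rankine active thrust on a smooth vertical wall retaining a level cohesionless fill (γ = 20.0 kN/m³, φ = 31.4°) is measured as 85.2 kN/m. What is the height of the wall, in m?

5.20 m

K_a = 0.3149. P_a = ½ K_a γ H² ⇒ H = √(2P_a/(K_a γ)).
H = √(2×85.2/(0.3149×20.0)) = 5.201 m.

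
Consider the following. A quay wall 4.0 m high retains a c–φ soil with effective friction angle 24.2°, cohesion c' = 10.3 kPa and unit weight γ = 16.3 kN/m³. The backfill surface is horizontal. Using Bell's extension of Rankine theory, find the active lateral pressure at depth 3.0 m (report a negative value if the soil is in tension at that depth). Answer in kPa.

7.14 kPa

K_a = (1 − sin φ)/(1 + sin φ) = 0.4185.
σ_a = K_a γ z − 2c√K_a = 0.4185×16.3×3.0 − 2×10.3×0.6469 = 7.139 kPa.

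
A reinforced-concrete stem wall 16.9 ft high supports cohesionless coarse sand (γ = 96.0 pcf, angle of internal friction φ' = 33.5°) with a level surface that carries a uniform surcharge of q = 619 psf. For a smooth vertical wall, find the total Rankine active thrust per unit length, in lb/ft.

6980 lb/ft

K_a = tan²(45° − φ/2) = 0.2887.
Soil triangle: ½ K_a γ H² = 0.5×0.2887×96.0×16.9² = 3958 lb/ft.
Surcharge rectangle: K_a q H = 0.2887×619×16.9 = 3020 lb/ft.
Total = 3958 + 3020 = 6978 lb/ft.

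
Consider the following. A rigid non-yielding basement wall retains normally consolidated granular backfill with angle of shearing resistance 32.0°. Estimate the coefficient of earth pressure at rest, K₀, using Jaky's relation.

K₀ = 1 − sin φ' = 1 − sin 32.0° = 0.4701.

0.470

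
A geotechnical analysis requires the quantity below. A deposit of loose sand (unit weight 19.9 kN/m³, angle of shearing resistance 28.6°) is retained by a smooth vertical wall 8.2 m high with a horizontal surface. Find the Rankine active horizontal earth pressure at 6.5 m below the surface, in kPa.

K_a = (1 − sin φ)/(1 + sin φ) = 0.3525.
σ_h = K_a γ z = 0.3525 × 19.9 × 6.5 = 45.60 kPa.

45.6 kPa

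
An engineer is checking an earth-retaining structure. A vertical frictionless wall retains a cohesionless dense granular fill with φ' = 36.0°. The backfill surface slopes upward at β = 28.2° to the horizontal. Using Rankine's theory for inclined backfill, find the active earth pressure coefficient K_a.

K_a = cos β · (cos β − √(cos²β − cos²φ)) / (cos β + √(cos²β − cos²φ)).
cos β = 0.8813, cos φ = 0.8090, √(cos²β − cos²φ) = 0.3496.
K_a = 0.8813 × (0.8813 − 0.3496)/(0.8813 + 0.3496) = 0.3807.

0.381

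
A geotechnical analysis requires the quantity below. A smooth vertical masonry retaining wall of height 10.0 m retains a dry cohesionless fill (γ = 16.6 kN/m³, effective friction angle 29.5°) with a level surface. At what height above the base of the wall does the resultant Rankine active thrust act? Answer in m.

K_a = 0.3401.
The pressure distribution is triangular, so the resultant acts at H/3 above the base = 10.0/3 = 3.333 m.

3.33 m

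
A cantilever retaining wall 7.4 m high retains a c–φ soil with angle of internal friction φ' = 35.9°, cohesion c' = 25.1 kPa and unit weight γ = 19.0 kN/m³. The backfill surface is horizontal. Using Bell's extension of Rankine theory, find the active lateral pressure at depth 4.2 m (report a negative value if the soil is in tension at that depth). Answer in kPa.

K_a = (1 − sin φ)/(1 + sin φ) = 0.2607.
σ_a = K_a γ z − 2c√K_a = 0.2607×19.0×4.2 − 2×25.1×0.5106 = -4.826 kPa.

-4.83 kPa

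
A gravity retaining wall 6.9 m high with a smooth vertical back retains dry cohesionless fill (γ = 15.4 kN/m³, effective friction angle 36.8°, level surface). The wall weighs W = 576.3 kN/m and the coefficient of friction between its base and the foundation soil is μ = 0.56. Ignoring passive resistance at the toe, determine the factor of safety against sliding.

K_a = tan²(45° − 36.8°/2) = 0.2508.
P_a = ½K_aγH² = 0.5×0.2508×15.4×6.9² = 91.93 kN/m, acting at H/3 = 2.300 m above the base.
FS_sliding = μW / P_a = 0.56×576.3 / 91.93 = 3.511.

3.51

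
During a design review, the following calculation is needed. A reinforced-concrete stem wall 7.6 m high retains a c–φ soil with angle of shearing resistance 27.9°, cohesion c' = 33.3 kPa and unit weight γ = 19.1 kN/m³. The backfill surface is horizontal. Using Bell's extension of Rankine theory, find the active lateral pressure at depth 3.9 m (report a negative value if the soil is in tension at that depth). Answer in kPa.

-13.1 kPa

K_a = (1 − sin φ)/(1 + sin φ) = 0.3625.
σ_a = K_a γ z − 2c√K_a = 0.3625×19.1×3.9 − 2×33.3×0.6020 = -13.10 kPa.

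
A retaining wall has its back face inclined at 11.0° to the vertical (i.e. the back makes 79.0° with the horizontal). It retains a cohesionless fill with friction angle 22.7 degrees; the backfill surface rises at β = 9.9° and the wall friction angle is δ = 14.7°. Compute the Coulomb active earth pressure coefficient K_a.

0.574

K_a = sin²(α+φ) / [sin²α · sin(α−δ) · (1 + √{sin(φ+δ)sin(φ−β) / (sin(α−δ)sin(α+β))})²].
With α = 79.0°, φ = 22.7°, δ = 14.7°, β = 9.9°: K_a = 0.5745.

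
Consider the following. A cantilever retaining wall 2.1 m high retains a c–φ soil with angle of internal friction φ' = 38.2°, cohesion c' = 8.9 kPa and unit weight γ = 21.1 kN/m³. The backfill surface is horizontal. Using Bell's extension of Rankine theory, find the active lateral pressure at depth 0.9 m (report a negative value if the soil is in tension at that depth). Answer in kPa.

K_a = (1 − sin φ)/(1 + sin φ) = 0.2358.
σ_a = K_a γ z − 2c√K_a = 0.2358×21.1×0.9 − 2×8.9×0.4856 = -4.166 kPa.

-4.17 kPa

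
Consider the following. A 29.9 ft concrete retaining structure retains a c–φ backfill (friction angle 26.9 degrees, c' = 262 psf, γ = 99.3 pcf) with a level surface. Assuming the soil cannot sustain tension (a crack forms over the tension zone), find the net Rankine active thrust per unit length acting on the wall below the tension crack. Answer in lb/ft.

8500 lb/ft

K_a = 0.3770; √K_a = 0.6140.
Tension-crack depth z_c = 2c/(γ√K_a) = 2×262/(99.3×0.6140) = 8.594 ft.
σ_a at base = K_a γ H − 2c√K_a = 0.3770×99.3×29.9 − 2×262×0.6140 = 797.6 psf.
P_a = ½ × 797.6 × (H − z_c) = 0.5×797.6×21.31 = 8497 lb/ft.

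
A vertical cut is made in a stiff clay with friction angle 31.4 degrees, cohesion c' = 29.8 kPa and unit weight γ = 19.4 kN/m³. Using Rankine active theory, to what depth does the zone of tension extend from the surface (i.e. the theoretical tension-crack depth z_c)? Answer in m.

5.47 m

K_a = tan²(45° − 31.4°/2) = 0.3149; √K_a = 0.5612.
The active pressure is zero where K_a γ z = 2c√K_a, so z_c = 2c/(γ√K_a) = 2×29.8/(19.4×0.5612) = 5.475 m.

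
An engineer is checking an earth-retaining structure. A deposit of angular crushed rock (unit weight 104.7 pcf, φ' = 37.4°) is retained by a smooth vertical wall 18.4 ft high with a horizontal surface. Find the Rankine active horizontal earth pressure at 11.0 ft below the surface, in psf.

K_a = (1 − sin φ)/(1 + sin φ) = 0.2443.
σ_h = K_a γ z = 0.2443 × 104.7 × 11.0 = 281.3 psf.

281 psf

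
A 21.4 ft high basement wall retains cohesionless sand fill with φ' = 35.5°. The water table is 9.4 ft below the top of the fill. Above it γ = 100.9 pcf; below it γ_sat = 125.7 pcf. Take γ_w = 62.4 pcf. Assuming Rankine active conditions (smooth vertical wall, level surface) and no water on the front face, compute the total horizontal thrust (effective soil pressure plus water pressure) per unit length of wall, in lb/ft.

K_a = tan²(45° − φ/2) = 0.2653.
γ' = 125.7 − 62.4 = 63.30 pcf. Depth below WT = 12.0 ft.
σ'_h at WT = K_a γ d_w = 251.6 psf; at base = 251.6 + K_a γ' × 12.0 = 453.1 psf.
P₁ (0–9.4 ft) = ½×251.6×9.4 = 1182. P₂ (9.4–21.4 ft) = ½(251.6+453.1)×12.0 = 4228.
P_w = ½ γ_w h₂² = 0.5×62.4×12.0² = 4493. Total = 1182+4228+4493 = 9903 lb/ft.

9900 lb/ft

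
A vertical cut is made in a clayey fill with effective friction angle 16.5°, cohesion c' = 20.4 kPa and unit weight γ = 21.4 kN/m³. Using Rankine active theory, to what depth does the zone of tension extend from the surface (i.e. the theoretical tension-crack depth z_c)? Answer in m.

2.55 m

K_a = tan²(45° − 16.5°/2) = 0.5576; √K_a = 0.7467.
The active pressure is zero where K_a γ z = 2c√K_a, so z_c = 2c/(γ√K_a) = 2×20.4/(21.4×0.7467) = 2.553 m.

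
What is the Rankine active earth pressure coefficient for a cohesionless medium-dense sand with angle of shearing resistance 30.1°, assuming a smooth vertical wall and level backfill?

K_a = tan²(45° − φ/2) = tan²(29.95°) = 0.3320.

0.332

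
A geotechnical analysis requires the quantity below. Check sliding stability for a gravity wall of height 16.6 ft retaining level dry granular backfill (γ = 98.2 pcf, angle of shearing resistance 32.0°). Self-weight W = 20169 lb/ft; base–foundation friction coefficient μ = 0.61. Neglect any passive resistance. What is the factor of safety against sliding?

K_a = tan²(45° − 32.0°/2) = 0.3073.
P_a = ½K_aγH² = 0.5×0.3073×98.2×16.6² = 4157 lb/ft, acting at H/3 = 5.533 ft above the base.
FS_sliding = μW / P_a = 0.61×20169 / 4157 = 2.959.

2.96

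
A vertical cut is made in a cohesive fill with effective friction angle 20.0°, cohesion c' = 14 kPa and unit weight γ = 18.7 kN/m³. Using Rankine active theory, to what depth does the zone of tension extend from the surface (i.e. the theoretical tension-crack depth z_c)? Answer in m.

K_a = tan²(45° − 20.0°/2) = 0.4903; √K_a = 0.7002.
The active pressure is zero where K_a γ z = 2c√K_a, so z_c = 2c/(γ√K_a) = 2×14/(18.7×0.7002) = 2.138 m.

2.14 m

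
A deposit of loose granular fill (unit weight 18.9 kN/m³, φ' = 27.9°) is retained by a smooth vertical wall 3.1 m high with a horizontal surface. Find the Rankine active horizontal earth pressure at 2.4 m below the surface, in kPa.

16.4 kPa

K_a = (1 − sin φ)/(1 + sin φ) = 0.3625.
σ_h = K_a γ z = 0.3625 × 18.9 × 2.4 = 16.44 kPa.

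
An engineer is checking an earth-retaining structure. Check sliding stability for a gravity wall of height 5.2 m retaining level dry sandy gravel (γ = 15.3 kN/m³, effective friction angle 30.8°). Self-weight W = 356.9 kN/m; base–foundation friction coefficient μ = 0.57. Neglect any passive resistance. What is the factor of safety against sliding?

3.05

K_a = tan²(45° − 30.8°/2) = 0.3227.
P_a = ½K_aγH² = 0.5×0.3227×15.3×5.2² = 66.76 kN/m, acting at H/3 = 1.733 m above the base.
FS_sliding = μW / P_a = 0.57×356.9 / 66.76 = 3.047.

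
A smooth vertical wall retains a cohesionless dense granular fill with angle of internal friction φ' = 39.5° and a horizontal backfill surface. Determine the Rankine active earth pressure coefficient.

K_a = (1 − sin φ)/(1 + sin φ) = (1 − sin 39.5°)/(1 + sin 39.5°) = 0.2224.

0.222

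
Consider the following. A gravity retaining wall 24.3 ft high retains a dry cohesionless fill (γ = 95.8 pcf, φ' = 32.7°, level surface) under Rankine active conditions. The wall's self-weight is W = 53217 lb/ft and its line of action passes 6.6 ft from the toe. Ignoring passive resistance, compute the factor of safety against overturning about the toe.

K_a = tan²(45° − 32.7°/2) = 0.2985.
P_a = ½K_aγH² = 0.5×0.2985×95.8×24.3² = 8443 lb/ft, acting at H/3 = 8.100 ft above the base.
Overturning moment M_o = P_a × H/3 = 8443 × 8.100 = 68390.
Resisting moment M_r = W × 6.6 = 53217 × 6.6 = 351200.
FS_overturning = M_r/M_o = 351200/68390 = 5.136.

5.14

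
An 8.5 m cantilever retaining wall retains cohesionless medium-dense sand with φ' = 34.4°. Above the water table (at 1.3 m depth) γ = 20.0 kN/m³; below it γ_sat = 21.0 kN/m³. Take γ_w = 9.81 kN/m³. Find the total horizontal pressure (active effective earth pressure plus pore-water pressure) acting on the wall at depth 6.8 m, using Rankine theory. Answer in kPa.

78.3 kPa

K_a = (1 − sin φ)/(1 + sin φ) = 0.2780.
γ' = 21.0 − 9.81 = 11.19 kN/m³.
Effective vertical stress at 6.8 m: σ'_v = 20.0×1.3 + 11.19×5.50 = 87.54 kPa.
σ'_h = K_a σ'_v = 0.2780 × 87.54 = 24.34 kPa; u = γ_w × 5.50 = 53.96 kPa.
Total σ_h = 24.34 + 53.96 = 78.29 kPa.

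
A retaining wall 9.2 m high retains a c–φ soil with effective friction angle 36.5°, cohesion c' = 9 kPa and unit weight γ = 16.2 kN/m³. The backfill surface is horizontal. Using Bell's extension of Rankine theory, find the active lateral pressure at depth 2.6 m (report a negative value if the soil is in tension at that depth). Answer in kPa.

K_a = (1 − sin φ)/(1 + sin φ) = 0.2541.
σ_a = K_a γ z − 2c√K_a = 0.2541×16.2×2.6 − 2×9×0.5040 = 1.628 kPa.

1.63 kPa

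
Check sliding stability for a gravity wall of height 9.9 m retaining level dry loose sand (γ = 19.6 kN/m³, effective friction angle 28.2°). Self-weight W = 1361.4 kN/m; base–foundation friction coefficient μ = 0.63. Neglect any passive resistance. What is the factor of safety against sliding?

2.49

K_a = tan²(45° − 28.2°/2) = 0.3582.
P_a = ½K_aγH² = 0.5×0.3582×19.6×9.9² = 344.0 kN/m, acting at H/3 = 3.300 m above the base.
FS_sliding = μW / P_a = 0.63×1361.4 / 344.0 = 2.493.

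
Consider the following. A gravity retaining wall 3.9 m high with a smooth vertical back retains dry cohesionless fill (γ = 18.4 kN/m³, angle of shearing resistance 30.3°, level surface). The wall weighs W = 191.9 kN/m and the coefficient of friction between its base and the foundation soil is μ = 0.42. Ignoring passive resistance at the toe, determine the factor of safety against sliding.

K_a = tan²(45° − 30.3°/2) = 0.3293.
P_a = ½K_aγH² = 0.5×0.3293×18.4×3.9² = 46.08 kN/m, acting at H/3 = 1.300 m above the base.
FS_sliding = μW / P_a = 0.42×191.9 / 46.08 = 1.749.

1.75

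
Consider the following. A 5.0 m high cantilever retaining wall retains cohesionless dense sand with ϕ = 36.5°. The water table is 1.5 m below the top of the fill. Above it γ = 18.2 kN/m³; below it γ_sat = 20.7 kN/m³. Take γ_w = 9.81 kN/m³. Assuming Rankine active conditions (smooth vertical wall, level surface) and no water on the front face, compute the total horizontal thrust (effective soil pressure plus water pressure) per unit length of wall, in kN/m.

K_a = tan²(45° − φ/2) = 0.2541.
γ' = 20.7 − 9.81 = 10.89 kN/m³. Depth below WT = 3.5 m.
σ'_h at WT = K_a γ d_w = 6.936 kPa; at base = 6.936 + K_a γ' × 3.5 = 16.62 kPa.
P₁ (0–1.5 m) = ½×6.936×1.5 = 5.202. P₂ (1.5–5.0 m) = ½(6.936+16.62)×3.5 = 41.22.
P_w = ½ γ_w h₂² = 0.5×9.81×3.5² = 60.09. Total = 5.202+41.22+60.09 = 106.5 kN/m.

107 kN/m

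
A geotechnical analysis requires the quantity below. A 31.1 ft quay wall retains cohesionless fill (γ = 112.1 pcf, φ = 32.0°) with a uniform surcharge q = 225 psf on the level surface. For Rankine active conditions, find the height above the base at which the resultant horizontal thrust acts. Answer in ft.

11.0 ft

K_a = 0.3073.
Triangular part P₁ = ½K_aγH² = 16660 at H/3 = 10.37 ft; rectangular part P₂ = K_a q H = 2150 at H/2 = 15.55 ft.
ȳ = (P₁·10.37 + P₂·15.55)/(P₁+P₂) = 10.96 ft.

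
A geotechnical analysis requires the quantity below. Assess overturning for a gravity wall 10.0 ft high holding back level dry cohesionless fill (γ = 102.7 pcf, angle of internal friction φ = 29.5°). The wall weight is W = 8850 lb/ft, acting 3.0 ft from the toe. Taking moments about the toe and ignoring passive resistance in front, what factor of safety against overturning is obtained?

4.56

K_a = tan²(45° − 29.5°/2) = 0.3401.
P_a = ½K_aγH² = 0.5×0.3401×102.7×10.0² = 1746 lb/ft, acting at H/3 = 3.333 ft above the base.
Overturning moment M_o = P_a × H/3 = 1746 × 3.333 = 5821.
Resisting moment M_r = W × 3.0 = 8850 × 3.0 = 26550.
FS_overturning = M_r/M_o = 26550/5821 = 4.561.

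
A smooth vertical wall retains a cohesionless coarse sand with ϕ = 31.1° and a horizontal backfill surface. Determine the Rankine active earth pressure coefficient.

K_a = (1 − sin φ)/(1 + sin φ) = (1 − sin 31.1°)/(1 + sin 31.1°) = 0.3188.

0.319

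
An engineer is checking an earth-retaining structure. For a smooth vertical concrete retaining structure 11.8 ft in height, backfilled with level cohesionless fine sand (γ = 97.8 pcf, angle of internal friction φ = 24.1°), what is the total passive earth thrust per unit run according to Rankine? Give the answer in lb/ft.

K_p = tan²(45° + φ/2) = 2.380.
P_p = ½ K_p γ H² = 0.5 × 2.380 × 97.8 × 11.8² = 16210 lb/ft.

16200 lb/ft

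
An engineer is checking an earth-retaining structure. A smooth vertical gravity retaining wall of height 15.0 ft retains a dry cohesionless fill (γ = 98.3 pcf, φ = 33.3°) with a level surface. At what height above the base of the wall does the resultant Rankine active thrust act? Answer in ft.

K_a = 0.2911.
The pressure distribution is triangular, so the resultant acts at H/3 above the base = 15.0/3 = 5.000 ft.

5.00 ft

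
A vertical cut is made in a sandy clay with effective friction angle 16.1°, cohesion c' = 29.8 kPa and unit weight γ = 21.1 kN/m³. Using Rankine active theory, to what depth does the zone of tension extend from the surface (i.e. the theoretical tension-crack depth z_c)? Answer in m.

K_a = tan²(45° − 16.1°/2) = 0.5658; √K_a = 0.7522.
The active pressure is zero where K_a γ z = 2c√K_a, so z_c = 2c/(γ√K_a) = 2×29.8/(21.1×0.7522) = 3.755 m.

3.76 m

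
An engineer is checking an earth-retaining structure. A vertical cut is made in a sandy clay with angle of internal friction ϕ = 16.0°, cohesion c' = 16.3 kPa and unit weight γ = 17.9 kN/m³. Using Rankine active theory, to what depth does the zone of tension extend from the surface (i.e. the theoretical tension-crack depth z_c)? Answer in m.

K_a = tan²(45° − 16.0°/2) = 0.5678; √K_a = 0.7536.
The active pressure is zero where K_a γ z = 2c√K_a, so z_c = 2c/(γ√K_a) = 2×16.3/(17.9×0.7536) = 2.417 m.

2.42 m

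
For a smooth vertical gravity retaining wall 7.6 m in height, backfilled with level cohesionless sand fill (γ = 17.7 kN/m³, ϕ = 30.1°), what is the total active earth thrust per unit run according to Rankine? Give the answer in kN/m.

K_a = tan²(45° − φ/2) = 0.3320.
P_a = ½ K_a γ H² = 0.5 × 0.3320 × 17.7 × 7.6² = 169.7 kN/m.

170 kN/m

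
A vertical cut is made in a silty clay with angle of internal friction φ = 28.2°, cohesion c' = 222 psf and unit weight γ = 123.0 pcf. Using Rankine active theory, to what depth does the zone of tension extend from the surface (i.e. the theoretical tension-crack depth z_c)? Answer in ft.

6.03 ft

K_a = tan²(45° − 28.2°/2) = 0.3582; √K_a = 0.5985.
The active pressure is zero where K_a γ z = 2c√K_a, so z_c = 2c/(γ√K_a) = 2×222/(123.0×0.5985) = 6.031 ft.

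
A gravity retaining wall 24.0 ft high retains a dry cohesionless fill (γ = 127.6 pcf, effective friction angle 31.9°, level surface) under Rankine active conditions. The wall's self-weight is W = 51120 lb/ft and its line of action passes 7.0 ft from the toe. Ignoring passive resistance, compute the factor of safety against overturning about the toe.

K_a = tan²(45° − 31.9°/2) = 0.3085.
P_a = ½K_aγH² = 0.5×0.3085×127.6×24.0² = 11340 lb/ft, acting at H/3 = 8.000 ft above the base.
Overturning moment M_o = P_a × H/3 = 11340 × 8.000 = 90700.
Resisting moment M_r = W × 7.0 = 51120 × 7.0 = 357800.
FS_overturning = M_r/M_o = 357800/90700 = 3.945.

3.95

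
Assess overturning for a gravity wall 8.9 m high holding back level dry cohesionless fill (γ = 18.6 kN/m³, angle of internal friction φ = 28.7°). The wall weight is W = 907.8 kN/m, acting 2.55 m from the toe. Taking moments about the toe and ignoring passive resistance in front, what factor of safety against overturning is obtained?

3.02

K_a = tan²(45° − 28.7°/2) = 0.3511.
P_a = ½K_aγH² = 0.5×0.3511×18.6×8.9² = 258.7 kN/m, acting at H/3 = 2.967 m above the base.
Overturning moment M_o = P_a × H/3 = 258.7 × 2.967 = 767.4.
Resisting moment M_r = W × 2.55 = 907.8 × 2.55 = 2315.
FS_overturning = M_r/M_o = 2315/767.4 = 3.017.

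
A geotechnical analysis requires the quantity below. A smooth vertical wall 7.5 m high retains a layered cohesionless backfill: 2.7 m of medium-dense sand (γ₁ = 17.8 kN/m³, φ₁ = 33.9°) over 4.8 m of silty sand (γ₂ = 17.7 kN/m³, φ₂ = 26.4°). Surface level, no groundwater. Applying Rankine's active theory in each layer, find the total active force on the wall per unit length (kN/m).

K_a1 = tan²(45°−33.9°/2) = 0.2839; K_a2 = tan²(45°−26.4°/2) = 0.3844.
Layer 1: σ at base = K_a1 γ₁ h₁ = 13.64 kPa; P₁ = ½×13.64×2.7 = 18.42.
Layer 2: σ_v at top = γ₁h₁ = 48.06; σ_h top = K_a2×48.06 = 18.48; σ_h base = K_a2×(48.06+17.7×4.8) = 51.14.
P₂ = ½(18.48+51.14)×4.8 = 167.1. Total P_a = 18.42+167.1 = 185.5 kN/m.

185 kN/m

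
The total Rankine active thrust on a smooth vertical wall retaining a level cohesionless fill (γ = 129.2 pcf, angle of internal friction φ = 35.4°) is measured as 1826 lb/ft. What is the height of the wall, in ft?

K_a = 0.2664. P_a = ½ K_a γ H² ⇒ H = √(2P_a/(K_a γ)).
H = √(2×1826/(0.2664×129.2)) = 10.30 ft.

10.3 ft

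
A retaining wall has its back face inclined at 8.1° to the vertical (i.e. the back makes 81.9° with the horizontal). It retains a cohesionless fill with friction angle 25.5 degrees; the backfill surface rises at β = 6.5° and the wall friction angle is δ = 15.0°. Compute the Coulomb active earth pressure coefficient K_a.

K_a = sin²(α+φ) / [sin²α · sin(α−δ) · (1 + √{sin(φ+δ)sin(φ−β) / (sin(α−δ)sin(α+β))})²].
With α = 81.9°, φ = 25.5°, δ = 15.0°, β = 6.5°: K_a = 0.4614.

0.461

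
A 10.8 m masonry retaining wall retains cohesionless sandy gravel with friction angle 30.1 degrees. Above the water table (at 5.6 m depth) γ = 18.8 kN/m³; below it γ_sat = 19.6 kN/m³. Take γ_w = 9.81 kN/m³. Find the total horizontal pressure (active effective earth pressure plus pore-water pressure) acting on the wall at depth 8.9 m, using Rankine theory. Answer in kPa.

K_a = (1 − sin φ)/(1 + sin φ) = 0.3320.
γ' = 19.6 − 9.81 = 9.790 kN/m³.
Effective vertical stress at 8.9 m: σ'_v = 18.8×5.6 + 9.790×3.30 = 137.6 kPa.
σ'_h = K_a σ'_v = 0.3320 × 137.6 = 45.68 kPa; u = γ_w × 3.30 = 32.37 kPa.
Total σ_h = 45.68 + 32.37 = 78.05 kPa.

78.1 kPa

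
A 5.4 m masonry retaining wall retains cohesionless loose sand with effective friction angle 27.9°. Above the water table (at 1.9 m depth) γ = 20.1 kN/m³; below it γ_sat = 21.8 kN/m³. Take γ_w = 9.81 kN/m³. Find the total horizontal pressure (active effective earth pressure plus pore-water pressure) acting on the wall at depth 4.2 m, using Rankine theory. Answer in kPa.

46.4 kPa

K_a = (1 − sin φ)/(1 + sin φ) = 0.3625.
γ' = 21.8 − 9.81 = 11.99 kN/m³.
Effective vertical stress at 4.2 m: σ'_v = 20.1×1.9 + 11.99×2.30 = 65.77 kPa.
σ'_h = K_a σ'_v = 0.3625 × 65.77 = 23.84 kPa; u = γ_w × 2.30 = 22.56 kPa.
Total σ_h = 23.84 + 22.56 = 46.40 kPa.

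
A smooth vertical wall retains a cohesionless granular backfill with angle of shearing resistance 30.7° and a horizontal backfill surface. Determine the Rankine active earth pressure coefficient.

0.324

K_a = tan²(45° − φ/2) = tan²(29.65°) = 0.3240.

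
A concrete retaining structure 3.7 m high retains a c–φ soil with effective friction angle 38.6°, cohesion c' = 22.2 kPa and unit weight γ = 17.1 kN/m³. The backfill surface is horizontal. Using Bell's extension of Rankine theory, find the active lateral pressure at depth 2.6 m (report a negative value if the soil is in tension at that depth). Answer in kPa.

K_a = (1 − sin φ)/(1 + sin φ) = 0.2316.
σ_a = K_a γ z − 2c√K_a = 0.2316×17.1×2.6 − 2×22.2×0.4813 = -11.07 kPa.

-11.1 kPa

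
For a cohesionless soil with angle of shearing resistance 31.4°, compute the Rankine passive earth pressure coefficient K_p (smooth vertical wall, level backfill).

3.18

K_p = (1 + sin φ)/(1 − sin φ) = tan²(45° + 31.4°/2) = 3.175.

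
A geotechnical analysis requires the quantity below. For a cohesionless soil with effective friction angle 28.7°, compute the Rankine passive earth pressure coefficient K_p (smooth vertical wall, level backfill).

K_p = (1 + sin φ)/(1 − sin φ) = tan²(45° + 28.7°/2) = 2.848.

2.85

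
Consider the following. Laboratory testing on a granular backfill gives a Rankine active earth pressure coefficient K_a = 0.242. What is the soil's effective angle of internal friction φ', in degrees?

K_a = tan²(45° − φ/2) ⇒ 45° − φ/2 = arctan(√0.242) = 26.19°.
φ = 2(45° − 26.19°) = 37.61°.

37.6°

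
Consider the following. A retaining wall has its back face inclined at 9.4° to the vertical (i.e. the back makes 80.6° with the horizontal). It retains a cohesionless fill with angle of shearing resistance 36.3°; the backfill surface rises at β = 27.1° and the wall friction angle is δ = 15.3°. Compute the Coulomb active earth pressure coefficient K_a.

0.472

K_a = sin²(α+φ) / [sin²α · sin(α−δ) · (1 + √{sin(φ+δ)sin(φ−β) / (sin(α−δ)sin(α+β))})²].
With α = 80.6°, φ = 36.3°, δ = 15.3°, β = 27.1°: K_a = 0.4719.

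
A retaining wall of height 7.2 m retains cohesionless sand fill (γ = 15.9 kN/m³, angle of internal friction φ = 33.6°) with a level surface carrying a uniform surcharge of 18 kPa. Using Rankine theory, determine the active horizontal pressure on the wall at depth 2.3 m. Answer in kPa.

15.7 kPa

K_a = (1 − sin φ)/(1 + sin φ) = 0.2875.
σ_v = γz + q = 15.9 × 2.3 + 18 = 54.57 kPa.
σ_h = K_a σ_v = 0.2875 × 54.57 = 15.69 kPa.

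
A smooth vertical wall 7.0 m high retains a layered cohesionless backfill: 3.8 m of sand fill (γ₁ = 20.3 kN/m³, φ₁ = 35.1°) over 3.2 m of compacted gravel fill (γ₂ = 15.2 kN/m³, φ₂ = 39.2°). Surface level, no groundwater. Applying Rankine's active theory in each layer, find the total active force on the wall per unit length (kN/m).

K_a1 = tan²(45°−35.1°/2) = 0.2698; K_a2 = tan²(45°−39.2°/2) = 0.2255.
Layer 1: σ at base = K_a1 γ₁ h₁ = 20.82 kPa; P₁ = ½×20.82×3.8 = 39.55.
Layer 2: σ_v at top = γ₁h₁ = 77.14; σ_h top = K_a2×77.14 = 17.39; σ_h base = K_a2×(77.14+15.2×3.2) = 28.36.
P₂ = ½(17.39+28.36)×3.2 = 73.20. Total P_a = 39.55+73.20 = 112.8 kN/m.

113 kN/m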